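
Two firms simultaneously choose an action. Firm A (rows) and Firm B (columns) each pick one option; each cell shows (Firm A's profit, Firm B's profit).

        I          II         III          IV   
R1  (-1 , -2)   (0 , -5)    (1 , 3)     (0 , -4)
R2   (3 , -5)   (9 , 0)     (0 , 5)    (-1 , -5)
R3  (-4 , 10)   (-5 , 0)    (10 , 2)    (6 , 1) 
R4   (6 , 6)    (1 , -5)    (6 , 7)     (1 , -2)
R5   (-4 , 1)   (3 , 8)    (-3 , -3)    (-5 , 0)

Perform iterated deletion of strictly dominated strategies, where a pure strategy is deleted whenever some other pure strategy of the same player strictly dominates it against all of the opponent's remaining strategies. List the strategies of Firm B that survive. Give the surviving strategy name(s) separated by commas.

I, III

Firm A's strategy R1 is strictly dominated by R4 (I: 6>-1, II: 1>0, III: 6>1, IV: 1>0) and is removed.
For Firm A, R2 strictly dominates R5 on the remaining columns (I: 3>-4, II: 9>3, III: 0>-3, IV: -1>-5); eliminate R5.
For Firm B, III strictly dominates II on the remaining rows (R2: 5>0, R3: 2>0, R4: 7>-5); eliminate II.
For Firm A, R4 strictly dominates R2 on the remaining columns (I: 6>3, III: 6>0, IV: 1>-1); eliminate R2.
For Firm B, I strictly dominates IV on the remaining rows (R3: 10>1, R4: 6>-2); eliminate IV.
Among the remaining strategies, none is strictly dominated by another pure strategy of the same player, so the elimination stops.
Surviving strategies — Firm A: {R3, R4}; Firm B: {I, III}.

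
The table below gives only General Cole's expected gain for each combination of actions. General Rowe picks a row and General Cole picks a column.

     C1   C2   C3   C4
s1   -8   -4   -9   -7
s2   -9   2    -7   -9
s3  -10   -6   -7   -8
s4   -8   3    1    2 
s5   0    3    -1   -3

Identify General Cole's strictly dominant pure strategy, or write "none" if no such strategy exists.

C2 vs C1: s1: -4>-8, s2: 2>-9, s3: -6>-10, s4: 3>-8, s5: 3>0.
C2 vs C3: s1: -4>-9, s2: 2>-7, s3: -6>-7, s4: 3>1, s5: 3>-1.
C2 vs C4: s1: -4>-7, s2: 2>-9, s3: -6>-8, s4: 3>2, s5: 3>-3.
C2 strictly beats every other strategy against every opponent action, so it is strictly dominant.

C2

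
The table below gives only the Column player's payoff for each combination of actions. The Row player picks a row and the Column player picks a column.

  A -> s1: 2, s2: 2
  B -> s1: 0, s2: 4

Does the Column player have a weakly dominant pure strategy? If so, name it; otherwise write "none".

s2

s2 vs s1: A: 2=2, B: 4>0.
s2 is at least as good as every other strategy against every opponent action, so it is weakly dominant.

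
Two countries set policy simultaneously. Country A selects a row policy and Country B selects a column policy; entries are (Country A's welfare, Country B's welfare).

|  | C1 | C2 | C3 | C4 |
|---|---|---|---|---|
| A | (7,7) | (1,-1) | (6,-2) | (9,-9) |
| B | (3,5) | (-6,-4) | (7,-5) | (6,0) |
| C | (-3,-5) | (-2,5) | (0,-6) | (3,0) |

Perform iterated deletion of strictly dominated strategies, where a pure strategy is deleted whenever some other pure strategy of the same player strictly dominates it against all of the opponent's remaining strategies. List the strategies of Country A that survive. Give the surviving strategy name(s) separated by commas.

A

For Country A, A strictly dominates C on the remaining columns (C1: 7>-3, C2: 1>-2, C3: 6>0, C4: 9>3); eliminate C.
For Country B, C1 strictly dominates C2 on the remaining rows (A: 7>-1, B: 5>-4); eliminate C2.
Country B's strategy C3 is strictly dominated by C1 (A: 7>-2, B: 5>-5) and is removed.
For Country A, A strictly dominates B on the remaining columns (C1: 7>3, C4: 9>6); eliminate B.
Column C4 is eliminated: C1 beats it against every remaining row (A: 7>-9).
Among the remaining strategies, none is strictly dominated by another pure strategy of the same player, so the elimination stops.
Surviving strategies — Country A: {A}; Country B: {C1}.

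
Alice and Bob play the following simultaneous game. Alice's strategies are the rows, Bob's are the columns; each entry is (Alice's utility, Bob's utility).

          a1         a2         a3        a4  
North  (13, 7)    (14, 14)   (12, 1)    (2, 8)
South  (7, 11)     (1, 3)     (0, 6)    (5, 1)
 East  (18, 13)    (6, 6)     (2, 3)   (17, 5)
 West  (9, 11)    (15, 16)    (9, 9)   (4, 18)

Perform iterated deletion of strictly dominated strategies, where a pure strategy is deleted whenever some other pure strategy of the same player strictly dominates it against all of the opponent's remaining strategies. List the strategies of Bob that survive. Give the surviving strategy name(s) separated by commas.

Row South is eliminated: East beats it against every remaining column (a1: 18>7, a2: 6>1, a3: 2>0, a4: 17>5).
Bob's strategy a3 is strictly dominated by a1 (North: 7>1, East: 13>3, West: 11>9) and is removed.
Among the remaining strategies, none is strictly dominated by another pure strategy of the same player, so the elimination stops.
Surviving strategies — Alice: {North, East, West}; Bob: {a1, a2, a4}.

a1, a2, a4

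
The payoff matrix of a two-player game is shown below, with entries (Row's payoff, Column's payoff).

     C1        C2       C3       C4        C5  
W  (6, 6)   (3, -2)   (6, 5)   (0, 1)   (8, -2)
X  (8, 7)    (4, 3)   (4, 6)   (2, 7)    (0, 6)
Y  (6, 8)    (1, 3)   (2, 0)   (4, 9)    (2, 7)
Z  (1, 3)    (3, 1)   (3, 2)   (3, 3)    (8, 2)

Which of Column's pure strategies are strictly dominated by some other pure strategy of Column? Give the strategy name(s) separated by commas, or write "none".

C2, C3, C5

C1 is not dominated — it holds its own against C2 at W (6>-2); C3 at W (6>5); C4 at W (6>1); C5 at W (6>-2).
C2: dominated, since C1 does at least as well everywhere (W: 6>-2, X: 7>3, Y: 8>3, Z: 3>1).
C3: dominated, since C1 does at least as well everywhere (W: 6>5, X: 7>6, Y: 8>0, Z: 3>2).
C4 is not dominated — it holds its own against C1 at X (7=7); C2 at W (1>-2); C3 at X (7>6); C5 at W (1>-2).
C1 strictly dominates C5 — W: 6>-2, X: 7>6, Y: 8>7, Z: 3>2.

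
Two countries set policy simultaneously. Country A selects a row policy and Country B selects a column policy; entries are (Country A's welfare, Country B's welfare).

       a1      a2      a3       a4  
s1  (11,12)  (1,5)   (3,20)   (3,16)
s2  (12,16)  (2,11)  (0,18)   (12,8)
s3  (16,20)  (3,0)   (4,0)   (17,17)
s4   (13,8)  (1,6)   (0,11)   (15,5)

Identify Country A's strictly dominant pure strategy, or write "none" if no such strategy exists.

s3

s3 vs s1: a1: 16>11, a2: 3>1, a3: 4>3, a4: 17>3.
s3 vs s2: a1: 16>12, a2: 3>2, a3: 4>0, a4: 17>12.
s3 vs s4: a1: 16>13, a2: 3>1, a3: 4>0, a4: 17>15.
s3 strictly beats every other strategy against every opponent action, so it is strictly dominant.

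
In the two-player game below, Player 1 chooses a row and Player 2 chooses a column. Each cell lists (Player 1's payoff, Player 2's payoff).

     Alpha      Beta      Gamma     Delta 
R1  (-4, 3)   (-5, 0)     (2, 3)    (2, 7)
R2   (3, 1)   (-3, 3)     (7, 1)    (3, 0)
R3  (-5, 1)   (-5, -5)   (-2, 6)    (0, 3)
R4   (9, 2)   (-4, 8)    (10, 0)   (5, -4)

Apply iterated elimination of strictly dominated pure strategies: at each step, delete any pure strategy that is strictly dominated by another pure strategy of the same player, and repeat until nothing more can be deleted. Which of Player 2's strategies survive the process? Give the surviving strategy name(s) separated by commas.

Beta

For Player 1, R2 strictly dominates R1 on the remaining columns (Alpha: 3>-4, Beta: -3>-5, Gamma: 7>2, Delta: 3>2); eliminate R1.
Player 1's strategy R3 is strictly dominated by R2 (Alpha: 3>-5, Beta: -3>-5, Gamma: 7>-2, Delta: 3>0) and is removed.
Column Alpha is eliminated: Beta beats it against every remaining row (R2: 3>1, R4: 8>2).
For Player 2, Beta strictly dominates Gamma on the remaining rows (R2: 3>1, R4: 8>0); eliminate Gamma.
Player 2's strategy Delta is strictly dominated by Beta (R2: 3>0, R4: 8>-4) and is removed.
For Player 1, R2 strictly dominates R4 on the remaining columns (Beta: -3>-4); eliminate R4.
Among the remaining strategies, none is strictly dominated by another pure strategy of the same player, so the elimination stops.
Surviving strategies — Player 1: {R2}; Player 2: {Beta}.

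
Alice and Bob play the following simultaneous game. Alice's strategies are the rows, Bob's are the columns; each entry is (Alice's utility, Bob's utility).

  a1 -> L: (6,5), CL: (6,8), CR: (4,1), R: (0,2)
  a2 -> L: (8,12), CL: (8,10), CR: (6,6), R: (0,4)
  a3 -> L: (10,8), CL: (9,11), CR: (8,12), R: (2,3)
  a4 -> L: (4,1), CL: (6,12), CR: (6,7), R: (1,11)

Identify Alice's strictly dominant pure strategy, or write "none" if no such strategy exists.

a3 vs a1: L: 10>6, CL: 9>6, CR: 8>4, R: 2>0.
a3 vs a2: L: 10>8, CL: 9>8, CR: 8>6, R: 2>0.
a3 vs a4: L: 10>4, CL: 9>6, CR: 8>6, R: 2>1.
a3 strictly beats every other strategy against every opponent action, so it is strictly dominant.

a3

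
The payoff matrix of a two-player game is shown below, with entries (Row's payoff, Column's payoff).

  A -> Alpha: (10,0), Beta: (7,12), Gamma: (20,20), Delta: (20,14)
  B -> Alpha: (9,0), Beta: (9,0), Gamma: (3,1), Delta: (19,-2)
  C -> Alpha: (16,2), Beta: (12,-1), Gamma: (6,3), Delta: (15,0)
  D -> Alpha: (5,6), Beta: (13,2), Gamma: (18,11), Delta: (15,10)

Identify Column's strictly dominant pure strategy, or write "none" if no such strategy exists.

Gamma vs Alpha: A: 20>0, B: 1>0, C: 3>2, D: 11>6.
Gamma vs Beta: A: 20>12, B: 1>0, C: 3>-1, D: 11>2.
Gamma vs Delta: A: 20>14, B: 1>-2, C: 3>0, D: 11>10.
Gamma strictly beats every other strategy against every opponent action, so it is strictly dominant.

Gamma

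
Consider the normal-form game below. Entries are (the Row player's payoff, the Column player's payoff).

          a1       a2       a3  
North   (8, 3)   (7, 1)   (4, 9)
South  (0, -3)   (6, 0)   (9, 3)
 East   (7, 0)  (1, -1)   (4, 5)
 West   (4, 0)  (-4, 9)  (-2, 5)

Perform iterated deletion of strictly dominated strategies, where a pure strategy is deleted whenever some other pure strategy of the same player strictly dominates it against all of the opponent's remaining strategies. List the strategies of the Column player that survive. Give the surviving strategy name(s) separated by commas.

For the Row player, North strictly dominates West on the remaining columns (a1: 8>4, a2: 7>-4, a3: 4>-2); eliminate West.
The Column player's strategy a1 is strictly dominated by a3 (North: 9>3, South: 3>-3, East: 5>0) and is removed.
For the Row player, South strictly dominates East on the remaining columns (a2: 6>1, a3: 9>4); eliminate East.
For the Column player, a3 strictly dominates a2 on the remaining rows (North: 9>1, South: 3>0); eliminate a2.
The Row player's strategy North is strictly dominated by South (a3: 9>4) and is removed.
Among the remaining strategies, none is strictly dominated by another pure strategy of the same player, so the elimination stops.
Surviving strategies — the Row player: {South}; the Column player: {a3}.

a3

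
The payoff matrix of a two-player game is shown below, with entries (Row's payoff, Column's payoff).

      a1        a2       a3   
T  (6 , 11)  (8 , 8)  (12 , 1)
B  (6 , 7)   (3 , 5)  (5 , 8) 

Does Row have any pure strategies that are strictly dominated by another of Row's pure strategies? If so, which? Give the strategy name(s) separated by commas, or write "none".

Nothing dominates T: B at a1 (6=6).
Nothing dominates B: T at a1 (6=6).

none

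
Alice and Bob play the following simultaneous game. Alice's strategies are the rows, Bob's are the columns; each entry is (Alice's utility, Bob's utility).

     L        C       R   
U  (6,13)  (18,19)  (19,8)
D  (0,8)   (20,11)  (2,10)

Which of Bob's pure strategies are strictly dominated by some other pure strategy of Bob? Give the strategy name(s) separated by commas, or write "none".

L, R

L is strictly dominated by C (U: 19>13, D: 11>8).
Nothing dominates C: L at U (19>13); R at U (19>8).
R: dominated, since C does at least as well everywhere (U: 19>8, D: 11>10).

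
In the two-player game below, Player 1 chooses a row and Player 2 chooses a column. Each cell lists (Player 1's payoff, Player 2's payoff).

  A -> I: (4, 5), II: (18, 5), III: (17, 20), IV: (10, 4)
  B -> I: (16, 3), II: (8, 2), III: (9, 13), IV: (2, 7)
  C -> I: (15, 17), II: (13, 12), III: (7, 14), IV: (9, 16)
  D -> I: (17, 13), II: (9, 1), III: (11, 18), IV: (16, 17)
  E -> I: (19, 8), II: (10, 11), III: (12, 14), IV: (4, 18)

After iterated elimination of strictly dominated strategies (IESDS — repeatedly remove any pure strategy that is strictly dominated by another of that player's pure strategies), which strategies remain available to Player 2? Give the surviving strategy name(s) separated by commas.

Player 1's strategy B is strictly dominated by D (I: 17>16, II: 9>8, III: 11>9, IV: 16>2) and is removed.
Player 2's strategy II is strictly dominated by III (A: 20>5, C: 14>12, D: 18>1, E: 14>11) and is removed.
Player 1's strategy C is strictly dominated by D (I: 17>15, III: 11>7, IV: 16>9) and is removed.
For Player 2, III strictly dominates I on the remaining rows (A: 20>5, D: 18>13, E: 14>8); eliminate I.
For Player 1, A strictly dominates E on the remaining columns (III: 17>12, IV: 10>4); eliminate E.
Player 2's strategy IV is strictly dominated by III (A: 20>4, D: 18>17) and is removed.
For Player 1, A strictly dominates D on the remaining columns (III: 17>11); eliminate D.
Among the remaining strategies, none is strictly dominated by another pure strategy of the same player, so the elimination stops.
Surviving strategies — Player 1: {A}; Player 2: {III}.

III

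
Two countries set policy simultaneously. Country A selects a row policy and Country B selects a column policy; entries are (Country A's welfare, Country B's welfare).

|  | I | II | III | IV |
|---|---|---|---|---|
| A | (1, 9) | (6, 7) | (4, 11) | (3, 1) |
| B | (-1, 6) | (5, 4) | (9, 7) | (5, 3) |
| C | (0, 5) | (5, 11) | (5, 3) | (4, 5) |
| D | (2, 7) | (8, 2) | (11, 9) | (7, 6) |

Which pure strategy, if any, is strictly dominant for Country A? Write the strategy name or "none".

D vs A: I: 2>1, II: 8>6, III: 11>4, IV: 7>3.
D vs B: I: 2>-1, II: 8>5, III: 11>9, IV: 7>5.
D vs C: I: 2>0, II: 8>5, III: 11>5, IV: 7>4.
D strictly beats every other strategy against every opponent action, so it is strictly dominant.

D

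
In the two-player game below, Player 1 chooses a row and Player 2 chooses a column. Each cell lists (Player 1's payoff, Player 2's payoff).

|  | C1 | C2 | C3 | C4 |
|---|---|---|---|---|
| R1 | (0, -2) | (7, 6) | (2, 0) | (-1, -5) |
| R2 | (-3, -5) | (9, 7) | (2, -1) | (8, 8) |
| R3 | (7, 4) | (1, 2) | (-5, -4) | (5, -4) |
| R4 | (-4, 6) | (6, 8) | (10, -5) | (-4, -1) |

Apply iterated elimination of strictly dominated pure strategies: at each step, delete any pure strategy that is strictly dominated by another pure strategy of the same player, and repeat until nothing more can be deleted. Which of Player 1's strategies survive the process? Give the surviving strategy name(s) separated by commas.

R1, R2, R3

Column C3 is eliminated: C2 beats it against every remaining row (R1: 6>0, R2: 7>-1, R3: 2>-4, R4: 8>-5).
Row R4 is eliminated: R1 beats it against every remaining column (C1: 0>-4, C2: 7>6, C4: -1>-4).
Among the remaining strategies, none is strictly dominated by another pure strategy of the same player, so the elimination stops.
Surviving strategies — Player 1: {R1, R2, R3}; Player 2: {C1, C2, C4}.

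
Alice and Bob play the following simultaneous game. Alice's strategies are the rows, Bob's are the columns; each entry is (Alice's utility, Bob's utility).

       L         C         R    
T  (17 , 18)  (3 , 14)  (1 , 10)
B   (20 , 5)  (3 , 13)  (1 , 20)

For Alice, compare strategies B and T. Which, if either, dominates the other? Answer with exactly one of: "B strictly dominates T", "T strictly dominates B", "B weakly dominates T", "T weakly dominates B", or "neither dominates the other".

Compare B to T across every action of Bob: L: 20>17, C: 3=3, R: 1=1.
B is at least as good everywhere and strictly better somewhere (tied only at C, R), so B weakly but not strictly dominates T.

B weakly dominates T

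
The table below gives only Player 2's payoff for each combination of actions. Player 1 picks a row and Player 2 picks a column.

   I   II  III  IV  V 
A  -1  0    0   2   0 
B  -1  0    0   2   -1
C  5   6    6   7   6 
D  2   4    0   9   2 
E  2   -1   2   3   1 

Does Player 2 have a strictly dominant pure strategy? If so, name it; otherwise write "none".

IV vs I: A: 2>-1, B: 2>-1, C: 7>5, D: 9>2, E: 3>2.
IV vs II: A: 2>0, B: 2>0, C: 7>6, D: 9>4, E: 3>-1.
IV vs III: A: 2>0, B: 2>0, C: 7>6, D: 9>0, E: 3>2.
IV vs V: A: 2>0, B: 2>-1, C: 7>6, D: 9>2, E: 3>1.
IV strictly beats every other strategy against every opponent action, so it is strictly dominant.

IV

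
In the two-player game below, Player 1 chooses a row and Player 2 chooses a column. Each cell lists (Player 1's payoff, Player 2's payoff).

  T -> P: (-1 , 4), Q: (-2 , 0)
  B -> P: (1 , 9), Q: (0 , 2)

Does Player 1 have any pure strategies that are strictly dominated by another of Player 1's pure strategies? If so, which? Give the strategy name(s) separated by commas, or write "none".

B strictly dominates T — P: 1>-1, Q: 0>-2.
B: no other strategy beats it everywhere (T at P (1>-1)).

T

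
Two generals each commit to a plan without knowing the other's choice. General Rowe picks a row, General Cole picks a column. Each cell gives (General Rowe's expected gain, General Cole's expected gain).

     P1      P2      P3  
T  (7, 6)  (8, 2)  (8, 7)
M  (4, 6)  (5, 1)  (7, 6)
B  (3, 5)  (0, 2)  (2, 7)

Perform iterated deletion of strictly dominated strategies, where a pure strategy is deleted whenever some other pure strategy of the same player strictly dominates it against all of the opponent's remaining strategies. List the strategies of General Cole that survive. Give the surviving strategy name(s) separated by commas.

P3

General Rowe's strategy M is strictly dominated by T (P1: 7>4, P2: 8>5, P3: 8>7) and is removed.
General Rowe's strategy B is strictly dominated by T (P1: 7>3, P2: 8>0, P3: 8>2) and is removed.
For General Cole, P3 strictly dominates P1 on the remaining rows (T: 7>6); eliminate P1.
For General Cole, P3 strictly dominates P2 on the remaining rows (T: 7>2); eliminate P2.
Among the remaining strategies, none is strictly dominated by another pure strategy of the same player, so the elimination stops.
Surviving strategies — General Rowe: {T}; General Cole: {P3}.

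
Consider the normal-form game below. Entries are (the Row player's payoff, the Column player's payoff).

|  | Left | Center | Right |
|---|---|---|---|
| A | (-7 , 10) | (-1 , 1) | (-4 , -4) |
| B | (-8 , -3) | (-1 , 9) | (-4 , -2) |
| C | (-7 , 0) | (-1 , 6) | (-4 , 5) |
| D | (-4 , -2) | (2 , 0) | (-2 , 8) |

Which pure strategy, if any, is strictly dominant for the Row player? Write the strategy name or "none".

D

D vs A: Left: -4>-7, Center: 2>-1, Right: -2>-4.
D vs B: Left: -4>-8, Center: 2>-1, Right: -2>-4.
D vs C: Left: -4>-7, Center: 2>-1, Right: -2>-4.
D strictly beats every other strategy against every opponent action, so it is strictly dominant.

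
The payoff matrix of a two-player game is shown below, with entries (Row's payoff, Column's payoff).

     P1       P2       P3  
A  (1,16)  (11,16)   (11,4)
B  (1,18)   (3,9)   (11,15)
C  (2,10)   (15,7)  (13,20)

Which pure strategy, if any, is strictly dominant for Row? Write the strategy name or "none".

C

C vs A: P1: 2>1, P2: 15>11, P3: 13>11.
C vs B: P1: 2>1, P2: 15>3, P3: 13>11.
C strictly beats every other strategy against every opponent action, so it is strictly dominant.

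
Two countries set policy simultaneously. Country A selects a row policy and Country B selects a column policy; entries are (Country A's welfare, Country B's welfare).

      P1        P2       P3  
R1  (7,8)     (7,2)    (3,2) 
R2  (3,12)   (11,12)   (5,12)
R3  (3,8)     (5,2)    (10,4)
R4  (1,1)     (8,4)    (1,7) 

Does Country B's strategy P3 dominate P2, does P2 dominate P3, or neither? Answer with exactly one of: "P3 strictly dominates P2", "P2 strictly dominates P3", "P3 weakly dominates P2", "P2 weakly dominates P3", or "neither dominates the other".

P3's payoffs vs P2's, by Country A's action — R1: 2=2, R2: 12=12, R3: 4>2, R4: 7>4.
P3 is at least as good everywhere and strictly better somewhere (tied only at R1, R2), so P3 weakly but not strictly dominates P2.

P3 weakly dominates P2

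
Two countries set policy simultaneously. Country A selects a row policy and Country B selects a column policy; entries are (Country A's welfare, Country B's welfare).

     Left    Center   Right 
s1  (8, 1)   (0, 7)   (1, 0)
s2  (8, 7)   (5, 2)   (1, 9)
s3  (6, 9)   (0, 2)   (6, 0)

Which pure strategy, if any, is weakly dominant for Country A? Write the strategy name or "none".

none

s1 fails to dominate s2 at Center (0<5).
s2 fails to dominate s3 at Right (1<6).
s3 fails to dominate s1 at Left (6<8).
No single strategy dominates all the others.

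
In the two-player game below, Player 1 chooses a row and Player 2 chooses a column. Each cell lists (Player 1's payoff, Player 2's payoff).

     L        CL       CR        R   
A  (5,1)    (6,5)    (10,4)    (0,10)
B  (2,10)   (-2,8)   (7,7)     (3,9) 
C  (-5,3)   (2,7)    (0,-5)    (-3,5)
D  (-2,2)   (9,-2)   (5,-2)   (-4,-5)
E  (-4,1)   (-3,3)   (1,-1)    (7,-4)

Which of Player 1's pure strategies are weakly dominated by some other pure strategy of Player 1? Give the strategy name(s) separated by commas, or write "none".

A: no other strategy beats it everywhere (B at L (5>2); C at L (5>-5); D at L (5>-2); E at L (5>-4)).
B: no other strategy beats it everywhere (A at R (3>0); C at L (2>-5); D at L (2>-2); E at L (2>-4)).
C: dominated, since A does at least as well everywhere (L: 5>-5, CL: 6>2, CR: 10>0, R: 0>-3).
D is not dominated — it holds its own against A at CL (9>6); B at CL (9>-2); C at L (-2>-5); E at L (-2>-4).
E: no other strategy beats it everywhere (A at R (7>0); B at R (7>3); C at L (-4>-5); D at R (7>-4)).

C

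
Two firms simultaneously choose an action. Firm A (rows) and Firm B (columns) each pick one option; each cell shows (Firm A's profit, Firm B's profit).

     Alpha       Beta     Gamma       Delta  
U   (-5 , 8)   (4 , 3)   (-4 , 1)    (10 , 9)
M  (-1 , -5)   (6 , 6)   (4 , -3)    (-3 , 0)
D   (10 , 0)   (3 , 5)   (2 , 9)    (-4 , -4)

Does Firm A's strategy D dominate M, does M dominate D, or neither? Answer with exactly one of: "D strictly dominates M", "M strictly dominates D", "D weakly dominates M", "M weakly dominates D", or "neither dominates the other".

D's payoffs vs M's, by Firm B's action — Alpha: 10>-1, Beta: 3<6, Gamma: 2<4, Delta: -4<-3.
D does better at Alpha but worse at Beta, Gamma, Delta; neither strategy dominates the other.

neither dominates the other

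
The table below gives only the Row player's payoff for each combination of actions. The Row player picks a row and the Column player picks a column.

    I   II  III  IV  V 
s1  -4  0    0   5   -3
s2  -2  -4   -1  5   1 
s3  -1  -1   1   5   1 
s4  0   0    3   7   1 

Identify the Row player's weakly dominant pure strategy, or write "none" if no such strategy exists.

s4 vs s1: I: 0>-4, II: 0=0, III: 3>0, IV: 7>5, V: 1>-3.
s4 vs s2: I: 0>-2, II: 0>-4, III: 3>-1, IV: 7>5, V: 1=1.
s4 vs s3: I: 0>-1, II: 0>-1, III: 3>1, IV: 7>5, V: 1=1.
s4 is at least as good as every other strategy against every opponent action, so it is weakly dominant.

s4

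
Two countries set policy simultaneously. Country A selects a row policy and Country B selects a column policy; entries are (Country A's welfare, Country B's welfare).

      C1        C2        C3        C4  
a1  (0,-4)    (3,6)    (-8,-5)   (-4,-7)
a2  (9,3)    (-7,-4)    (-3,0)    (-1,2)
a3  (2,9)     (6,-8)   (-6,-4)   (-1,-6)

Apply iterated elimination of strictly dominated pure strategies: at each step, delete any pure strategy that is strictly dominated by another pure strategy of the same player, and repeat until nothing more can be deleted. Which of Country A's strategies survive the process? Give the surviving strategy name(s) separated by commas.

a2

Country A's strategy a1 is strictly dominated by a3 (C1: 2>0, C2: 6>3, C3: -6>-8, C4: -1>-4) and is removed.
Column C2 is eliminated: C1 beats it against every remaining row (a2: 3>-4, a3: 9>-8).
Column C3 is eliminated: C1 beats it against every remaining row (a2: 3>0, a3: 9>-4).
Column C4 is eliminated: C1 beats it against every remaining row (a2: 3>2, a3: 9>-6).
Country A's strategy a3 is strictly dominated by a2 (C1: 9>2) and is removed.
Among the remaining strategies, none is strictly dominated by another pure strategy of the same player, so the elimination stops.
Surviving strategies — Country A: {a2}; Country B: {C1}.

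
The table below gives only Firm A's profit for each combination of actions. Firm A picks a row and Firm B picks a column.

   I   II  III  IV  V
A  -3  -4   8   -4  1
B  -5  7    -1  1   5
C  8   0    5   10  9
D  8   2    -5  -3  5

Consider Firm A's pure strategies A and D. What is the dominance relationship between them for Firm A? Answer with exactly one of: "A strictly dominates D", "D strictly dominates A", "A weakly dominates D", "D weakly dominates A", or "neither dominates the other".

Compare A to D across each opponent action: I: -3<8, II: -4<2, III: 8>-5, IV: -4<-3, V: 1<5.
A does better at III but worse at I, II, IV, V; neither strategy dominates the other.

neither dominates the other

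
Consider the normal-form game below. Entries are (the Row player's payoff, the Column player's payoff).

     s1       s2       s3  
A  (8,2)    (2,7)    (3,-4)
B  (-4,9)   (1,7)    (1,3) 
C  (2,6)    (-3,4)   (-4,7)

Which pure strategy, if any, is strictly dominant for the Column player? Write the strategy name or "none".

none

s1 fails to dominate s2 at A (2<7).
s2 fails to dominate s1 at B (7<9).
s3 fails to dominate s1 at A (-4<2).
No single strategy dominates all the others.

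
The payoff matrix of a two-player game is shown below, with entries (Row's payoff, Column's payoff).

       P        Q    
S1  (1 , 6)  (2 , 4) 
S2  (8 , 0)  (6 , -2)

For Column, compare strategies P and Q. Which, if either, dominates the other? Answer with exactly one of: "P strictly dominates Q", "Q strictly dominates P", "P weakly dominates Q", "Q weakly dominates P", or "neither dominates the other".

P's payoffs vs Q's, by Row's action — S1: 6>4, S2: 0>-2.
P gives a strictly higher payoff against every action of Row, so P strictly dominates Q.

P strictly dominates Q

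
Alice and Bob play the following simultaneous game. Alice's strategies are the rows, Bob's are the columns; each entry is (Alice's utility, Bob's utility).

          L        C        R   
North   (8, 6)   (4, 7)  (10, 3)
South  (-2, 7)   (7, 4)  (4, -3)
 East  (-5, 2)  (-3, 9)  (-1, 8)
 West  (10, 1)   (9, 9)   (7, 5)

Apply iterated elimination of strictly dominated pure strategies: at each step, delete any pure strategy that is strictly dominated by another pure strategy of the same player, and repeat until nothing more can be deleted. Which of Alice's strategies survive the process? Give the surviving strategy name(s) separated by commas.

West

Alice's strategy South is strictly dominated by West (L: 10>-2, C: 9>7, R: 7>4) and is removed.
Alice's strategy East is strictly dominated by North (L: 8>-5, C: 4>-3, R: 10>-1) and is removed.
Column L is eliminated: C beats it against every remaining row (North: 7>6, West: 9>1).
For Bob, C strictly dominates R on the remaining rows (North: 7>3, West: 9>5); eliminate R.
Alice's strategy North is strictly dominated by West (C: 9>4) and is removed.
Among the remaining strategies, none is strictly dominated by another pure strategy of the same player, so the elimination stops.
Surviving strategies — Alice: {West}; Bob: {C}.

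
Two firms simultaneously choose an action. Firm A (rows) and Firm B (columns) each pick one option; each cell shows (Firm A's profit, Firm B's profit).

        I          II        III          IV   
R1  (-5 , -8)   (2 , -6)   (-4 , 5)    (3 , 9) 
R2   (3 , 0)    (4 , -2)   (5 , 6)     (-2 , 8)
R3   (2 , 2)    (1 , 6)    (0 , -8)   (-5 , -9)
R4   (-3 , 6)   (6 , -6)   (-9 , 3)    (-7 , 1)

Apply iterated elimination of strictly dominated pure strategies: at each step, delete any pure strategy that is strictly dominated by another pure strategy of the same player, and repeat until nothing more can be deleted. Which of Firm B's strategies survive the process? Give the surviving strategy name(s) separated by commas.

Firm A's strategy R3 is strictly dominated by R2 (I: 3>2, II: 4>1, III: 5>0, IV: -2>-5) and is removed.
Column II is eliminated: III beats it against every remaining row (R1: 5>-6, R2: 6>-2, R4: 3>-6).
For Firm A, R2 strictly dominates R4 on the remaining columns (I: 3>-3, III: 5>-9, IV: -2>-7); eliminate R4.
Column I is eliminated: III beats it against every remaining row (R1: 5>-8, R2: 6>0).
Firm B's strategy III is strictly dominated by IV (R1: 9>5, R2: 8>6) and is removed.
Firm A's strategy R2 is strictly dominated by R1 (IV: 3>-2) and is removed.
Among the remaining strategies, none is strictly dominated by another pure strategy of the same player, so the elimination stops.
Surviving strategies — Firm A: {R1}; Firm B: {IV}.

IV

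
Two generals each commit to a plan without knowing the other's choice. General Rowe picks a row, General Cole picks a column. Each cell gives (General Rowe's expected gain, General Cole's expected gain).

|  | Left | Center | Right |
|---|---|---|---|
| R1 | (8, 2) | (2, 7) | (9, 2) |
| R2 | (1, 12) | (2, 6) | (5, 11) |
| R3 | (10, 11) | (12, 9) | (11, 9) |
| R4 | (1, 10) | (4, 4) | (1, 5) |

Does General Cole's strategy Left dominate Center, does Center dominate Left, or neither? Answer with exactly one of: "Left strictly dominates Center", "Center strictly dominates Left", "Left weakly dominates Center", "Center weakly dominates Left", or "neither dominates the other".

neither dominates the other

Compare Left to Center across each choice by General Rowe: R1: 2<7, R2: 12>6, R3: 11>9, R4: 10>4.
Left does better at R2, R3, R4 but worse at R1; neither strategy dominates the other.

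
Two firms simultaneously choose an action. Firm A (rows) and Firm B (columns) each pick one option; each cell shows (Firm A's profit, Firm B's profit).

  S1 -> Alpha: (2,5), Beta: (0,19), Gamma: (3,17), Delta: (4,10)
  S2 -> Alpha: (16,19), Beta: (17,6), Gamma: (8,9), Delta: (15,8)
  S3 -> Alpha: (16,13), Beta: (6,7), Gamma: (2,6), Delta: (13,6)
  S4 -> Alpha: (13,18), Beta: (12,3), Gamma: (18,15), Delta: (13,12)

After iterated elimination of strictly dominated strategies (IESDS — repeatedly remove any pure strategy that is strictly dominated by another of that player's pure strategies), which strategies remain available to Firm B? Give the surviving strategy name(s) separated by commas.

Alpha

For Firm A, S2 strictly dominates S1 on the remaining columns (Alpha: 16>2, Beta: 17>0, Gamma: 8>3, Delta: 15>4); eliminate S1.
Firm B's strategy Beta is strictly dominated by Alpha (S2: 19>6, S3: 13>7, S4: 18>3) and is removed.
Column Gamma is eliminated: Alpha beats it against every remaining row (S2: 19>9, S3: 13>6, S4: 18>15).
Row S4 is eliminated: S2 beats it against every remaining column (Alpha: 16>13, Delta: 15>13).
Column Delta is eliminated: Alpha beats it against every remaining row (S2: 19>8, S3: 13>6).
Among the remaining strategies, none is strictly dominated by another pure strategy of the same player, so the elimination stops.
Surviving strategies — Firm A: {S2, S3}; Firm B: {Alpha}.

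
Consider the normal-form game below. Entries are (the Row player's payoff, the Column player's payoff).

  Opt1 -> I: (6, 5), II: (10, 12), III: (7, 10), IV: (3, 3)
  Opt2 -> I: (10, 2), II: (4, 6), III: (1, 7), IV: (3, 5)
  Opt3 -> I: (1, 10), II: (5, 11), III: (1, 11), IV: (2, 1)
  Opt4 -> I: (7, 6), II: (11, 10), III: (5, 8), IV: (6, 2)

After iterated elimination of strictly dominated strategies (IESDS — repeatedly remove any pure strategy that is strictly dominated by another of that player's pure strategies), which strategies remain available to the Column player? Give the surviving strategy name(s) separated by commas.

II

For the Row player, Opt1 strictly dominates Opt3 on the remaining columns (I: 6>1, II: 10>5, III: 7>1, IV: 3>2); eliminate Opt3.
Column I is eliminated: II beats it against every remaining row (Opt1: 12>5, Opt2: 6>2, Opt4: 10>6).
The Row player's strategy Opt2 is strictly dominated by Opt4 (II: 11>4, III: 5>1, IV: 6>3) and is removed.
For the Column player, II strictly dominates III on the remaining rows (Opt1: 12>10, Opt4: 10>8); eliminate III.
Row Opt1 is eliminated: Opt4 beats it against every remaining column (II: 11>10, IV: 6>3).
The Column player's strategy IV is strictly dominated by II (Opt4: 10>2) and is removed.
Among the remaining strategies, none is strictly dominated by another pure strategy of the same player, so the elimination stops.
Surviving strategies — the Row player: {Opt4}; the Column player: {II}.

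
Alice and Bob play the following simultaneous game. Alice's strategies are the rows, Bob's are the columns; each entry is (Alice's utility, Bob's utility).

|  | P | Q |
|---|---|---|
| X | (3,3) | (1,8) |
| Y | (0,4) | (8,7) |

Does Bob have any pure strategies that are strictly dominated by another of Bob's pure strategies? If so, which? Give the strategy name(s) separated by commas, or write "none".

Q strictly dominates P — X: 8>3, Y: 7>4.
Q is not dominated — it holds its own against P at X (8>3).

P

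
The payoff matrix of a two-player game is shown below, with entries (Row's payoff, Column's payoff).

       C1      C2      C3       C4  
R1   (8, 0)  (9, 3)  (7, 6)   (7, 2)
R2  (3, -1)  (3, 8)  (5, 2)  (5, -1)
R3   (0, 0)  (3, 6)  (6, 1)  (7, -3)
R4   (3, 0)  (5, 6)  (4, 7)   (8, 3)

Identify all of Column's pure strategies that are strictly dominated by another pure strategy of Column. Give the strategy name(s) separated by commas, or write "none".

C1, C4

C1: dominated, since C2 does at least as well everywhere (R1: 3>0, R2: 8>-1, R3: 6>0, R4: 6>0).
C2: no other strategy beats it everywhere (C1 at R1 (3>0); C3 at R2 (8>2); C4 at R1 (3>2)).
Nothing dominates C3: C1 at R1 (6>0); C2 at R1 (6>3); C4 at R1 (6>2).
C4: dominated, since C2 does at least as well everywhere (R1: 3>2, R2: 8>-1, R3: 6>-3, R4: 6>3).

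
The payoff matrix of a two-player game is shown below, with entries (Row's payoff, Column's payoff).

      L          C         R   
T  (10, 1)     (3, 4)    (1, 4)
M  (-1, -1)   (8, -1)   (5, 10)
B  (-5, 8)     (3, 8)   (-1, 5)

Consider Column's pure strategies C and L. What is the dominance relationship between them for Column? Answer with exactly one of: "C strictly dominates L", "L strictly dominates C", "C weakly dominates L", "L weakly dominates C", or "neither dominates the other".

C's payoffs vs L's, by Row's action — T: 4>1, M: -1=-1, B: 8=8.
C is at least as good everywhere and strictly better somewhere (tied only at M, B), so C weakly but not strictly dominates L.

C weakly dominates L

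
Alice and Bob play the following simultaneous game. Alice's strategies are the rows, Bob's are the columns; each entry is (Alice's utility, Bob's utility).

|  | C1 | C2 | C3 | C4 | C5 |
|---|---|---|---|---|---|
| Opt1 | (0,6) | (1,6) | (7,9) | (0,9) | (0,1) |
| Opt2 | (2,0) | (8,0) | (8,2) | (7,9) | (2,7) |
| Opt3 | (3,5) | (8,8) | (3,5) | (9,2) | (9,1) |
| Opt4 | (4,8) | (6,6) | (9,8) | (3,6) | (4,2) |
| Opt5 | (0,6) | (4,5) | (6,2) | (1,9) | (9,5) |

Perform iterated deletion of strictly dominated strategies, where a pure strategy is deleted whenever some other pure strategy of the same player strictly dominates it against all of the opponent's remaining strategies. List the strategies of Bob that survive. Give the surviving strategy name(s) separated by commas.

For Alice, Opt2 strictly dominates Opt1 on the remaining columns (C1: 2>0, C2: 8>1, C3: 8>7, C4: 7>0, C5: 2>0); eliminate Opt1.
Bob's strategy C5 is strictly dominated by C4 (Opt2: 9>7, Opt3: 2>1, Opt4: 6>2, Opt5: 9>5) and is removed.
Row Opt5 is eliminated: Opt2 beats it against every remaining column (C1: 2>0, C2: 8>4, C3: 8>6, C4: 7>1).
Among the remaining strategies, none is strictly dominated by another pure strategy of the same player, so the elimination stops.
Surviving strategies — Alice: {Opt2, Opt3, Opt4}; Bob: {C1, C2, C3, C4}.

C1, C2, C3, C4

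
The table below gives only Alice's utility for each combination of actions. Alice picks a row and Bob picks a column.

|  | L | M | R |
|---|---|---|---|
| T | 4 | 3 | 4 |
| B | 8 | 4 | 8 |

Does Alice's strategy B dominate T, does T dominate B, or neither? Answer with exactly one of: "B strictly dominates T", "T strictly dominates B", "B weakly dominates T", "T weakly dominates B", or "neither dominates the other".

B strictly dominates T

B's payoffs vs T's, by Bob's action — L: 8>4, M: 4>3, R: 8>4.
B gives a strictly higher payoff against each opponent action, so B strictly dominates T.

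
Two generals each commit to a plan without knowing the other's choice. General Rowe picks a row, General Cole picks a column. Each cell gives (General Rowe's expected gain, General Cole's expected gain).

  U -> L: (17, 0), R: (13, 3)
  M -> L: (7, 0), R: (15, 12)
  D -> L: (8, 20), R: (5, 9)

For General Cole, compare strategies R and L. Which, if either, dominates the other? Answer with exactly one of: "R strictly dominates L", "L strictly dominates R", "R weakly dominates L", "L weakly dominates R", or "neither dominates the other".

Compare R to L across every action of General Rowe: U: 3>0, M: 12>0, D: 9<20.
R does better at U, M but worse at D; neither strategy dominates the other.

neither dominates the other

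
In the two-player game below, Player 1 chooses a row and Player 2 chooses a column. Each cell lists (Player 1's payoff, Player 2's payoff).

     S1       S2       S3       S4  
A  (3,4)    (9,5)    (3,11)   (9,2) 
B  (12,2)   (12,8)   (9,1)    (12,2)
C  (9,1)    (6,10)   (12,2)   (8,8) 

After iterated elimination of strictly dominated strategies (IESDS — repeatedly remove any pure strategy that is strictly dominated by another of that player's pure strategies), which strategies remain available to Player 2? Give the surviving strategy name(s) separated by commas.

Row A is eliminated: B beats it against every remaining column (S1: 12>3, S2: 12>9, S3: 9>3, S4: 12>9).
Player 2's strategy S1 is strictly dominated by S2 (B: 8>2, C: 10>1) and is removed.
For Player 2, S2 strictly dominates S3 on the remaining rows (B: 8>1, C: 10>2); eliminate S3.
Player 1's strategy C is strictly dominated by B (S2: 12>6, S4: 12>8) and is removed.
Player 2's strategy S4 is strictly dominated by S2 (B: 8>2) and is removed.
Among the remaining strategies, none is strictly dominated by another pure strategy of the same player, so the elimination stops.
Surviving strategies — Player 1: {B}; Player 2: {S2}.

S2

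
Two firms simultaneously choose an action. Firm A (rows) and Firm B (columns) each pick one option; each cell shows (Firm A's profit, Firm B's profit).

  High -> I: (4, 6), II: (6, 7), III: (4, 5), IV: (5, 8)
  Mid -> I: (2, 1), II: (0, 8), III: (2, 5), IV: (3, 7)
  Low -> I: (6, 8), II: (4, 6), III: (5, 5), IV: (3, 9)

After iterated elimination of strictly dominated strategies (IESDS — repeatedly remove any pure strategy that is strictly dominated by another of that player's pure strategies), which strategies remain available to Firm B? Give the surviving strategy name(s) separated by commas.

IV

Row Mid is eliminated: High beats it against every remaining column (I: 4>2, II: 6>0, III: 4>2, IV: 5>3).
Firm B's strategy I is strictly dominated by IV (High: 8>6, Low: 9>8) and is removed.
Column II is eliminated: IV beats it against every remaining row (High: 8>7, Low: 9>6).
Column III is eliminated: IV beats it against every remaining row (High: 8>5, Low: 9>5).
Row Low is eliminated: High beats it against every remaining column (IV: 5>3).
Among the remaining strategies, none is strictly dominated by another pure strategy of the same player, so the elimination stops.
Surviving strategies — Firm A: {High}; Firm B: {IV}.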